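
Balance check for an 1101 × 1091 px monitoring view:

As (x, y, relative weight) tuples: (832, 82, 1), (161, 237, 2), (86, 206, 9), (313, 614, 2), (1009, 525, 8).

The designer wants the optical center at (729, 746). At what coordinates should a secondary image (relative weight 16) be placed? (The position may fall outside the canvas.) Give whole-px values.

(1067, 1282)

After adding the secondary image, total weight = 1 + 2 + 9 + 2 + 8 + 16 = 38.
x: need Σw·x = 38·729 = 27702. Existing = 1·832 + 2·161 + 9·86 + 2·313 + 8·1009 = 10626. Remainder 17076 / 16 ≈ 1067.25.
y: need Σw·y = 38·746 = 28348. Existing = 1·82 + 2·237 + 9·206 + 2·614 + 8·525 = 7838. Remainder 20510 / 16 ≈ 1281.88.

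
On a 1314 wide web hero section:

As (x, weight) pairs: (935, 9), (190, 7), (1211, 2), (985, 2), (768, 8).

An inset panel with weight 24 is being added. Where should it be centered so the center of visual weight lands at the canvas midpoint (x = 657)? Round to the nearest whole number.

x ≈ 578

New total weight: (9 + 7 + 2 + 2 + 8) + 24 = 52.
Along x: (20281 + 24·x) / 52 = 657 (existing moment 9·935 + 7·190 + 2·1211 + 2·985 + 8·768 = 20281) ⇒ x = (34164 − 20281) / 24 ≈ 578.46.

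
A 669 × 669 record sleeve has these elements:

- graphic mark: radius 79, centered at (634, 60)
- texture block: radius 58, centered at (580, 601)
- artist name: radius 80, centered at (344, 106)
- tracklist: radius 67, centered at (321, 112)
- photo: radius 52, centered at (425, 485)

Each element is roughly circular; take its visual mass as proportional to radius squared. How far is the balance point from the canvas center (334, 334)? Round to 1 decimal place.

r² weights: graphic mark 79² = 6241, texture block 58² = 3364, artist name 80² = 6400, tracklist 67² = 4489, photo 52² = 2704. Total = 23198.
Σw·x = 6241·634 + 3364·580 + 6400·344 + 4489·321 + 2704·425 = 10699683, so x̄ = 10699683/23198 ≈ 461.23.
Σw·y = 6241·60 + 3364·601 + 6400·106 + 4489·112 + 2704·485 = 4888832, so ȳ = 4888832/23198 ≈ 210.74.
Relative to (334, 334): Δ = (127.23, -123.26); |Δ| = √(127.23² + -123.26²) ≈ 177.15.

≈ 177.1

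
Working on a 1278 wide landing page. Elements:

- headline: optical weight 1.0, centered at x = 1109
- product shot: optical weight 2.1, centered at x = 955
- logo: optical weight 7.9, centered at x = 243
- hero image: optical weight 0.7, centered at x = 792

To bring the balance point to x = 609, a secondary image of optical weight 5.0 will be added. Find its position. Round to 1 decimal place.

With the secondary image, Σw becomes 1.0 + 2.1 + 7.9 + 0.7 + 5.0 = 16.7.
Along x: (5588.6 + 5.0·x) / 16.7 = 609 (existing moment 1.0·1109 + 2.1·955 + 7.9·243 + 0.7·792 = 5588.6) ⇒ x = (10170.3 − 5588.6) / 5.0 ≈ 916.34.

x ≈ 916.3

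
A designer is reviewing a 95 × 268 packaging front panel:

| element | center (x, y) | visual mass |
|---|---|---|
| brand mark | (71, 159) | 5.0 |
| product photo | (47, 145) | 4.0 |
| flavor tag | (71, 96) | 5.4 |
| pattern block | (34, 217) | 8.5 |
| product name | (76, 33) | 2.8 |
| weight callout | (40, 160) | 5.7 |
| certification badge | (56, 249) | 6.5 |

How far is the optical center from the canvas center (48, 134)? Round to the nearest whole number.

≈ 34

Total weight = 5.0 + 4.0 + 5.4 + 8.5 + 2.8 + 5.7 + 6.5 = 37.9.
x: moment 2020.2 / weight 37.9 ≈ 53.30
Σw·y = 6360.8; ȳ = 6360.8/37.9 ≈ 167.83.
Offset from (48, 134): Δx ≈ 5.30, Δy ≈ 33.83; distance = √(Δx² + Δy²) ≈ 34.24.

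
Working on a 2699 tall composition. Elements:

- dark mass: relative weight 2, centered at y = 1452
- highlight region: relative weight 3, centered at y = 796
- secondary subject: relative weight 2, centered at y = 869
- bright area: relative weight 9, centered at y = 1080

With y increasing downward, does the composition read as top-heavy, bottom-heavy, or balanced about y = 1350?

Total weight = 2 + 3 + 2 + 9 = 16.
y-moment: 2·1452 + 3·796 + 2·869 + 9·1080 = 16750; centroid 16750/16 ≈ 1046.88.
1046.9 vs midline 1350 → top-heavy.

top-heavy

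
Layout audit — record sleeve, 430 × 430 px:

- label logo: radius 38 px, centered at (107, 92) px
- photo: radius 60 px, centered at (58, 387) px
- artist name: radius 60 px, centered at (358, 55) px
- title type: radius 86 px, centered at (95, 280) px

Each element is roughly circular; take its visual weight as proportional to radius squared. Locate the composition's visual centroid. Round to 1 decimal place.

r² weights: label logo 38² = 1444, photo 60² = 3600, artist name 60² = 3600, title type 86² = 7396. Total = 16040.
x-moment: 1444·107 + 3600·58 + 3600·358 + 7396·95 = 2354728; centroid 2354728/16040 ≈ 146.80.
y-moment: 1444·92 + 3600·387 + 3600·55 + 7396·280 = 3794928; centroid 3794928/16040 ≈ 236.59.

(146.8, 236.6)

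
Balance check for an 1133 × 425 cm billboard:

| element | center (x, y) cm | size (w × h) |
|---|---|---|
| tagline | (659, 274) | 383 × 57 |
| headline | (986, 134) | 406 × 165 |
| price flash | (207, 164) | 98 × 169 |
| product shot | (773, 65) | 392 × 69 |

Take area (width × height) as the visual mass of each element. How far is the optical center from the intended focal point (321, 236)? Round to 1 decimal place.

Taking area as weight: tagline 383·57 = 21831, headline 406·165 = 66990, price flash 98·169 = 16562, product shot 392·69 = 27048. Sum 132431.
Σw·x = 21831·659 + 66990·986 + 16562·207 + 27048·773 = 104775207, so x̄ = 104775207/132431 ≈ 791.17.
Σw·y = 21831·274 + 66990·134 + 16562·164 + 27048·65 = 19432642, so ȳ = 19432642/132431 ≈ 146.74.
Relative to (321, 236): Δ = (470.17, -89.26); |Δ| = √(470.17² + -89.26²) ≈ 478.57.

≈ 478.6 cm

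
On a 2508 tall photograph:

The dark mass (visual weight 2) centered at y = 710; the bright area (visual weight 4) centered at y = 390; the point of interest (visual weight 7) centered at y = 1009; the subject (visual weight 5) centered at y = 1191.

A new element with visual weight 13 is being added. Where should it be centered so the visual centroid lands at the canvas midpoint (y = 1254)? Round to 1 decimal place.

y ≈ 1759.7

After adding the new element, total weight = 2 + 4 + 7 + 5 + 13 = 31.
Along y: (15998 + 13·y) / 31 = 1254 (existing moment 2·710 + 4·390 + 7·1009 + 5·1191 = 15998) ⇒ y = (38874 − 15998) / 13 ≈ 1759.69.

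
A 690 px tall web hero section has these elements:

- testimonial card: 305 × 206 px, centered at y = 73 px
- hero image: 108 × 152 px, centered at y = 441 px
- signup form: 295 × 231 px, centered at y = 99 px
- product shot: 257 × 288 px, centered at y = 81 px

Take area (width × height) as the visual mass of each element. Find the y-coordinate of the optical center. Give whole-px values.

Areas: testimonial card 305·206 = 62830, hero image 108·152 = 16416, signup form 295·231 = 68145, product shot 257·288 = 74016. Total weight = 221407.
y-moment: 62830·73 + 16416·441 + 68145·99 + 74016·81 = 24567697; centroid 24567697/221407 ≈ 110.96.

y ≈ 111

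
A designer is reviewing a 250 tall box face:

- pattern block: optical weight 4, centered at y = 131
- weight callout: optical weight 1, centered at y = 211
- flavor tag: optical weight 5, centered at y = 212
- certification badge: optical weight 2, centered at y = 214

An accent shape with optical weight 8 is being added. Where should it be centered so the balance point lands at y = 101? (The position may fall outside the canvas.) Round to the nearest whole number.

After adding the accent shape, total weight = 4 + 1 + 5 + 2 + 8 = 20.
Along y: (2223 + 8·y) / 20 = 101 (existing moment 4·131 + 1·211 + 5·212 + 2·214 = 2223) ⇒ y = (2020 − 2223) / 8 ≈ -25.38.

y ≈ -25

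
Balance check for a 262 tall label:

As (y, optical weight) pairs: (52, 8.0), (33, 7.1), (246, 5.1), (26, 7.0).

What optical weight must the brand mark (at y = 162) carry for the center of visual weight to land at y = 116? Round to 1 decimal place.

Known weights sum to 8.0 + 7.1 + 5.1 + 7.0 = 27.2; their moment is 8.0·52 + 7.1·33 + 5.1·246 + 7.0·26 = 2086.9.
For the centroid to hit 116: (2086.9 + w·162) / (27.2 + w) = 116.
So w = (116·27.2 − 2086.9)/(162 − 116) = 1068.3/46 ≈ 23.22.

w ≈ 23.2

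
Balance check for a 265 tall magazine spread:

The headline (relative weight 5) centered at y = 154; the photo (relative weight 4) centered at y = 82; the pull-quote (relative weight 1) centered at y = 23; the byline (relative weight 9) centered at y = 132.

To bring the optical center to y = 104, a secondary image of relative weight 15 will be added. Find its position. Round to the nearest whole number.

y ≈ 82

New total weight: (5 + 4 + 1 + 9) + 15 = 34.
y: target moment 34×104 = 3536; current 5·154 + 4·82 + 1·23 + 9·132 = 2309; the secondary image supplies 1227, so y = 1227/15 ≈ 81.80.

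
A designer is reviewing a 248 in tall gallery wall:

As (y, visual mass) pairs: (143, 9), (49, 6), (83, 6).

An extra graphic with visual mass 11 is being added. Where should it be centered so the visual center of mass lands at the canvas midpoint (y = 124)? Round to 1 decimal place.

y ≈ 171.7

New total weight: (9 + 6 + 6) + 11 = 32.
y: need Σw·y = 32·124 = 3968. Existing = 9·143 + 6·49 + 6·83 = 2079. Remainder 1889 / 11 ≈ 171.73.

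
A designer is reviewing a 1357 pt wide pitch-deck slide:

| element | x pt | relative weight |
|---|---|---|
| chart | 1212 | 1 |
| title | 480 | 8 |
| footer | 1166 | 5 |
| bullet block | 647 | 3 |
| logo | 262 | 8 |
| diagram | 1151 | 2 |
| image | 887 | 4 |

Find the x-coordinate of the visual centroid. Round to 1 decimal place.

x ≈ 670.0

Total weight = 1 + 8 + 5 + 3 + 8 + 2 + 4 = 31.
x: (1·1212 + 8·480 + 5·1166 + 3·647 + 8·262 + 2·1151 + 4·887) / 31 = 20769 / 31 ≈ 669.97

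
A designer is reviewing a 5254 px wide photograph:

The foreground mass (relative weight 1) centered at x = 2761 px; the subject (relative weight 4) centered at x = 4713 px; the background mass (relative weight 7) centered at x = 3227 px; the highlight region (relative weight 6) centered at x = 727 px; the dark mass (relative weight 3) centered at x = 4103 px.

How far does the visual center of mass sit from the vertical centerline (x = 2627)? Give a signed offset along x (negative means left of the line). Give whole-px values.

Total weight = 1 + 4 + 7 + 6 + 3 = 21.
x-moment: 1·2761 + 4·4713 + 7·3227 + 6·727 + 3·4103 = 60873; centroid 60873/21 ≈ 2898.71.
Against x = 2627, that's 2898.71 − 2627 = 271.71.

≈ 272 px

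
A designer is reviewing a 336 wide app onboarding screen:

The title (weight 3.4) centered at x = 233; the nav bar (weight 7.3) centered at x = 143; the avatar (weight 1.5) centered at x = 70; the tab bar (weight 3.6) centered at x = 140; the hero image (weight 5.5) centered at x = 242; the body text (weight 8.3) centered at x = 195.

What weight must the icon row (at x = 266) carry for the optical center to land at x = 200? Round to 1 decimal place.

w ≈ 8.0

Known weights sum to 3.4 + 7.3 + 1.5 + 3.6 + 5.5 + 8.3 = 29.6; their moment is 3.4·233 + 7.3·143 + 1.5·70 + 3.6·140 + 5.5·242 + 8.3·195 = 5394.6.
Set Σw·x/Σw = 200: (5394.6 + 266w) = 200·(29.6 + w).
So w = (200·29.6 − 5394.6)/(266 − 200) = 525.4/66 ≈ 7.96.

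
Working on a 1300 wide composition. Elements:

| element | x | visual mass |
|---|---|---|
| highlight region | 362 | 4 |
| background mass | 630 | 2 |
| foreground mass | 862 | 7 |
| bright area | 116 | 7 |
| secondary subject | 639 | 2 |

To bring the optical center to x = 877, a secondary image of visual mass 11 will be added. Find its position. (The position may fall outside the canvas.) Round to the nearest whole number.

With the secondary image, Σw becomes 4 + 2 + 7 + 7 + 2 + 11 = 33.
x: need Σw·x = 33·877 = 28941. Existing = 4·362 + 2·630 + 7·862 + 7·116 + 2·639 = 10832. Remainder 18109 / 11 ≈ 1646.27.

x ≈ 1646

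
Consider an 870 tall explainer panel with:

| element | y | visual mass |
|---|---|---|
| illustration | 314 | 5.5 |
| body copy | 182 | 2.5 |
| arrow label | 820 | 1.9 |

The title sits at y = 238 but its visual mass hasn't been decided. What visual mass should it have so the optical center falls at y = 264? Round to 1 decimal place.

w ≈ 43.3

Existing Σw = 9.9 (5.5 + 2.5 + 1.9); existing moment 5.5·314 + 2.5·182 + 1.9·820 = 3740.0.
For the centroid to hit 264: (3740.0 + w·238) / (9.9 + w) = 264.
So w = (264·9.9 − 3740.0)/(238 − 264) = -1126.4/-26 ≈ 43.32.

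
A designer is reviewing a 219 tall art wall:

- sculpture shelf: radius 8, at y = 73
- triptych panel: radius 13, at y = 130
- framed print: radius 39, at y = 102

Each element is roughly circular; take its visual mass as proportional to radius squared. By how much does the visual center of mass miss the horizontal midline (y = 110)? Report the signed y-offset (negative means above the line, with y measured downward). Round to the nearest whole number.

r² weights: sculpture shelf 8² = 64, triptych panel 13² = 169, framed print 39² = 1521. Total = 1754.
Σw·y = 64·73 + 169·130 + 1521·102 = 181784, so ȳ = 181784/1754 ≈ 103.64.
Offset from y = 110: 103.64 − 110 ≈ -6.36.

≈ -6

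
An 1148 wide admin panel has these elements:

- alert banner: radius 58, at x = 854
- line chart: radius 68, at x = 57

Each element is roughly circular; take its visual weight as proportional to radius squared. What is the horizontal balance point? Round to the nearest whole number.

x ≈ 393

Weights ∝ r²: alert banner 58² = 3364, line chart 68² = 4624; Σw = 7988.
x-moment: 3364·854 + 4624·57 = 3136424; centroid 3136424/7988 ≈ 392.64.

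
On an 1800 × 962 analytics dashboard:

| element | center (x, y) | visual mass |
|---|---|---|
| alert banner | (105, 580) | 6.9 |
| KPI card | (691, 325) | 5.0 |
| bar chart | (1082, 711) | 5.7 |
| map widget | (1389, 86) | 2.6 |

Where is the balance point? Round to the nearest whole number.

(691, 490)

Weights sum to 6.9 + 5.0 + 5.7 + 2.6 = 20.2.
x: (6.9·105 + 5.0·691 + 5.7·1082 + 2.6·1389) / 20.2 = 13958.3 / 20.2 ≈ 691.00
y: (6.9·580 + 5.0·325 + 5.7·711 + 2.6·86) / 20.2 = 9903.3 / 20.2 ≈ 490.26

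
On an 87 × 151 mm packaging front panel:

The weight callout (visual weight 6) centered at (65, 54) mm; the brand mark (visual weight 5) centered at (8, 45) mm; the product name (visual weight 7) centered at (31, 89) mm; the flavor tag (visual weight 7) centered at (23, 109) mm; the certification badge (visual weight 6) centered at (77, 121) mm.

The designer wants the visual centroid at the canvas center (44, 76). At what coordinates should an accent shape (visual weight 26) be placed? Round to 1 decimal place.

After adding the accent shape, total weight = 6 + 5 + 7 + 7 + 6 + 26 = 57.
x: target moment 57×44 = 2508; current 6·65 + 5·8 + 7·31 + 7·23 + 6·77 = 1270; the accent shape supplies 1238, so x = 1238/26 ≈ 47.62.
y: target moment 57×76 = 4332; current 6·54 + 5·45 + 7·89 + 7·109 + 6·121 = 2661; the accent shape supplies 1671, so y = 1671/26 ≈ 64.27.

(47.6, 64.3)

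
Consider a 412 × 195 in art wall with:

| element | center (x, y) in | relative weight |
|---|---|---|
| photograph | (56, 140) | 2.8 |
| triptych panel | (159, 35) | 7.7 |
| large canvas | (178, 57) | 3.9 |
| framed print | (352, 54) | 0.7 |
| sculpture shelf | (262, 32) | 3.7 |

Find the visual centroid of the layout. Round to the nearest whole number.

Weights sum to 2.8 + 7.7 + 3.9 + 0.7 + 3.7 = 18.8.
Σw·x = 2.8·56 + 7.7·159 + 3.9·178 + 0.7·352 + 3.7·262 = 3291.1, so x̄ = 3291.1/18.8 ≈ 175.06.
Σw·y = 2.8·140 + 7.7·35 + 3.9·57 + 0.7·54 + 3.7·32 = 1040.0, so ȳ = 1040.0/18.8 ≈ 55.32.

(175, 55)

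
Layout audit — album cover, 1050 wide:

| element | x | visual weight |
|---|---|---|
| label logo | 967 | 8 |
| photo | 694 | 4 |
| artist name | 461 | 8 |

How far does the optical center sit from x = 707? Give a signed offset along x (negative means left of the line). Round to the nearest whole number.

≈ 3

Weights sum to 8 + 4 + 8 = 20.
x-moment: 8·967 + 4·694 + 8·461 = 14200; centroid 14200/20 ≈ 710.00.
Against x = 707, that's 710.00 − 707 = 3.00.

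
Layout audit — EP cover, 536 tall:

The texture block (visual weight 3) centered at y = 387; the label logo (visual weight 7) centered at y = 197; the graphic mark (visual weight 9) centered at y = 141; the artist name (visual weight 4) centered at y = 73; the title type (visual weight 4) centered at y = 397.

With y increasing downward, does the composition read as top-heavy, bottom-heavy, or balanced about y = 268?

Total weight = 3 + 7 + 9 + 4 + 4 = 27.
y: (3·387 + 7·197 + 9·141 + 4·73 + 4·397) / 27 = 5689 / 27 ≈ 210.70
210.7 vs midline 268 → top-heavy.

top-heavy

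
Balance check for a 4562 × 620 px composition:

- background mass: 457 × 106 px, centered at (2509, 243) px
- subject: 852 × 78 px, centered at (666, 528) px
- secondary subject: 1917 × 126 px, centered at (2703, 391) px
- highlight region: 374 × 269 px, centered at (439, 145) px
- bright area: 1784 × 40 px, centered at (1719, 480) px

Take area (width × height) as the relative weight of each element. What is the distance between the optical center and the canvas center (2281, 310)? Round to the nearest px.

Areas: background mass 457·106 = 48442, subject 852·78 = 66456, secondary subject 1917·126 = 241542, highlight region 374·269 = 100606, bright area 1784·40 = 71360. Total weight = 528406.
Σw·x = 48442·2509 + 66456·666 + 241542·2703 + 100606·439 + 71360·1719 = 985522574, so x̄ = 985522574/528406 ≈ 1865.09.
Σw·y = 48442·243 + 66456·528 + 241542·391 + 100606·145 + 71360·480 = 190143766, so ȳ = 190143766/528406 ≈ 359.84.
Relative to (2281, 310): Δ = (-415.91, 49.84); |Δ| = √(-415.91² + 49.84²) ≈ 418.89.

≈ 419 px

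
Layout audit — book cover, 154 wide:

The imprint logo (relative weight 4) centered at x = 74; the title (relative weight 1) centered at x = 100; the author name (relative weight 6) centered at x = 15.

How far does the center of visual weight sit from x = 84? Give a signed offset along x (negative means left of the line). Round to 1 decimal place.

Σw = 4 + 1 + 6 = 11.
Σw·x = 4·74 + 1·100 + 6·15 = 486, so x̄ = 486/11 ≈ 44.18.
Offset from x = 84: 44.18 − 84 ≈ -39.82.

≈ -39.8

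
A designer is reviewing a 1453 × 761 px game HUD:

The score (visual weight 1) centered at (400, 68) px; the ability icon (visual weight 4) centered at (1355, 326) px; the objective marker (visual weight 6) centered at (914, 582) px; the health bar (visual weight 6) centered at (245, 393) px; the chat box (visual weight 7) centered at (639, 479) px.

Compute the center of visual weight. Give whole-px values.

(719, 441)

Weights sum to 1 + 4 + 6 + 6 + 7 = 24.
x-moment: 1·400 + 4·1355 + 6·914 + 6·245 + 7·639 = 17247; centroid 17247/24 ≈ 718.62.
y-moment: 1·68 + 4·326 + 6·582 + 6·393 + 7·479 = 10575; centroid 10575/24 ≈ 440.62.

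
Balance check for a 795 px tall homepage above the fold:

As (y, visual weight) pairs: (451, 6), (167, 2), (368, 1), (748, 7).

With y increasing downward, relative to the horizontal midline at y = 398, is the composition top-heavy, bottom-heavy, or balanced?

bottom-heavy

Total weight = 6 + 2 + 1 + 7 = 16.
y: (6·451 + 2·167 + 1·368 + 7·748) / 16 = 8644 / 16 ≈ 540.25
Since 540.2 is below (larger y than) 398, the composition reads bottom-heavy.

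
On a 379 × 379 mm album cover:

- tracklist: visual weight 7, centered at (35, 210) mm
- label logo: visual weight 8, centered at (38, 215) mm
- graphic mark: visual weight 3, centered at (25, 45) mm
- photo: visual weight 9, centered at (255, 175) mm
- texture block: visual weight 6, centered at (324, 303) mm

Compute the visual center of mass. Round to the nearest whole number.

Weights sum to 7 + 8 + 3 + 9 + 6 = 33.
x: (7·35 + 8·38 + 3·25 + 9·255 + 6·324) / 33 = 4863 / 33 ≈ 147.36
y: (7·210 + 8·215 + 3·45 + 9·175 + 6·303) / 33 = 6718 / 33 ≈ 203.58

(147, 204)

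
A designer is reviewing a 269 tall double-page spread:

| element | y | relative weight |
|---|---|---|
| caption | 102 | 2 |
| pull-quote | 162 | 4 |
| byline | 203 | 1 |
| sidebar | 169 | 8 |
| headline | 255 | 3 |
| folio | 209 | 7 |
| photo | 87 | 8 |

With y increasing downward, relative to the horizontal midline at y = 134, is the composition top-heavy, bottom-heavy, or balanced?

Weights sum to 2 + 4 + 1 + 8 + 3 + 7 + 8 = 33.
y: (2·102 + 4·162 + 1·203 + 8·169 + 3·255 + 7·209 + 8·87) / 33 = 5331 / 33 ≈ 161.55
161.5 vs midline 134 → bottom-heavy.

bottom-heavy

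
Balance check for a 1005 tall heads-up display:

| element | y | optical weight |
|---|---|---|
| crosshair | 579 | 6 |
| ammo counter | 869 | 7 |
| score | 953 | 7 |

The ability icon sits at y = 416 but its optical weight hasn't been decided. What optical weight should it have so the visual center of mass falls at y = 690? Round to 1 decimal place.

w ≈ 8.9

Existing Σw = 20 (6 + 7 + 7); existing moment 6·579 + 7·869 + 7·953 = 16228.
Set Σw·y/Σw = 690: (16228 + 416w) = 690·(20 + w).
So w = (690·20 − 16228)/(416 − 690) = -2428/-274 ≈ 8.86.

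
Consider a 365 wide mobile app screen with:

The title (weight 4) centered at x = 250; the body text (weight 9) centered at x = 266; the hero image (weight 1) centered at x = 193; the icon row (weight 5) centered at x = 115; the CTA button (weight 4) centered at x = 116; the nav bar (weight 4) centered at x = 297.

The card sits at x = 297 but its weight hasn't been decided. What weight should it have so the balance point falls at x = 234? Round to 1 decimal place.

w ≈ 8.0

Fixed elements: Σw = 4 + 9 + 1 + 5 + 4 + 4 = 27, Σw·x = 4·250 + 9·266 + 1·193 + 5·115 + 4·116 + 4·297 = 5814.
For the centroid to hit 234: (5814 + w·297) / (27 + w) = 234.
Solving: w = (234·27 − 5814) / (297 − 234) = 504 / 63 ≈ 8.00.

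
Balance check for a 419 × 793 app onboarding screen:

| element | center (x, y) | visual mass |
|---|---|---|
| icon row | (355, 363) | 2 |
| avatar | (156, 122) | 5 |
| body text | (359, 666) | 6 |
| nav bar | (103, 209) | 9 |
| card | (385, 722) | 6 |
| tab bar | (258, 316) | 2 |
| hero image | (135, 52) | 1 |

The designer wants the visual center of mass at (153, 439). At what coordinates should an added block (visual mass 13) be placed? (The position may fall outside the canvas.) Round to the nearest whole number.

(-62, 545)

After adding the added block, total weight = 2 + 5 + 6 + 9 + 6 + 2 + 1 + 13 = 44.
Along x: (7532 + 13·x) / 44 = 153 (existing moment 2·355 + 5·156 + 6·359 + 9·103 + 6·385 + 2·258 + 1·135 = 7532) ⇒ x = (6732 − 7532) / 13 ≈ -61.54.
Along y: (12229 + 13·y) / 44 = 439 (existing moment 2·363 + 5·122 + 6·666 + 9·209 + 6·722 + 2·316 + 1·52 = 12229) ⇒ y = (19316 − 12229) / 13 ≈ 545.15.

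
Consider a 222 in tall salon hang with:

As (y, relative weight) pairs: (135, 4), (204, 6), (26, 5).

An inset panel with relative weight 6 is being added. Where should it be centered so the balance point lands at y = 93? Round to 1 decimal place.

New total weight: (4 + 6 + 5) + 6 = 21.
Along y: (1894 + 6·y) / 21 = 93 (existing moment 4·135 + 6·204 + 5·26 = 1894) ⇒ y = (1953 − 1894) / 6 ≈ 9.83.

y ≈ 9.8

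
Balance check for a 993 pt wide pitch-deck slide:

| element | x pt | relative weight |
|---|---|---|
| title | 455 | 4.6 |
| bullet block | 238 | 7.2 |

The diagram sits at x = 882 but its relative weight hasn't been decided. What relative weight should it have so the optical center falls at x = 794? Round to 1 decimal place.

w ≈ 63.2

Known weights sum to 4.6 + 7.2 = 11.8; their moment is 4.6·455 + 7.2·238 = 3806.6.
For the centroid to hit 794: (3806.6 + w·882) / (11.8 + w) = 794.
So w = (794·11.8 − 3806.6)/(882 − 794) = 5562.6/88 ≈ 63.21.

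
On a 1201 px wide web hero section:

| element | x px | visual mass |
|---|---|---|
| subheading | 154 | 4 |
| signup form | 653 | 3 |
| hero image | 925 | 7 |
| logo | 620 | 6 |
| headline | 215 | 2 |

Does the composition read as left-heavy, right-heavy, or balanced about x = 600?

Σw = 4 + 3 + 7 + 6 + 2 = 22.
Σw·x = 4·154 + 3·653 + 7·925 + 6·620 + 2·215 = 13200, so x̄ = 13200/22 ≈ 600.00.
600.00 = 600 exactly: balanced.

balanced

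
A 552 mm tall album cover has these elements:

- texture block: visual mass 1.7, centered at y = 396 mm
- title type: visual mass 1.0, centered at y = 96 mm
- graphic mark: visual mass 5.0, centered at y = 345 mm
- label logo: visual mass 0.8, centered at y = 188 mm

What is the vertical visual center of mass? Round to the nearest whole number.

y ≈ 311

Total weight = 1.7 + 1.0 + 5.0 + 0.8 = 8.5.
y: (1.7·396 + 1.0·96 + 5.0·345 + 0.8·188) / 8.5 = 2644.6 / 8.5 ≈ 311.13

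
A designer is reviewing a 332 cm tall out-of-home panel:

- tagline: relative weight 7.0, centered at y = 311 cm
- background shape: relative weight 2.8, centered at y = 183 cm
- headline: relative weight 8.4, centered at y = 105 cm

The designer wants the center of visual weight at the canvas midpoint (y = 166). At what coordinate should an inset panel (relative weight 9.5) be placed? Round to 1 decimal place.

y ≈ 108.1

New total weight: (7.0 + 2.8 + 8.4) + 9.5 = 27.7.
Along y: (3571.4 + 9.5·y) / 27.7 = 166 (existing moment 7.0·311 + 2.8·183 + 8.4·105 = 3571.4) ⇒ y = (4598.2 − 3571.4) / 9.5 ≈ 108.08.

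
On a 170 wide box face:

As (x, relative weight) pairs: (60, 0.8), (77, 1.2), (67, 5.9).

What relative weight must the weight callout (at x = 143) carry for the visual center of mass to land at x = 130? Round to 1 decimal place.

w ≈ 37.8

Fixed elements: Σw = 0.8 + 1.2 + 5.9 = 7.9, Σw·x = 0.8·60 + 1.2·77 + 5.9·67 = 535.7.
Set Σw·x/Σw = 130: (535.7 + 143w) = 130·(7.9 + w).
Solving: w = (130·7.9 − 535.7) / (143 − 130) = 491.3 / 13 ≈ 37.79.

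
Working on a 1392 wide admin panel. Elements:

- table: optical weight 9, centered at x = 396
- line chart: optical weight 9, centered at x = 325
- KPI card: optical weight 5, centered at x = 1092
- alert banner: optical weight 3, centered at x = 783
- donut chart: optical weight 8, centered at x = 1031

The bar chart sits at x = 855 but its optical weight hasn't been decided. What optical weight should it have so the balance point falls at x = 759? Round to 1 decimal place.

Fixed elements: Σw = 9 + 9 + 5 + 3 + 8 = 34, Σw·x = 9·396 + 9·325 + 5·1092 + 3·783 + 8·1031 = 22546.
Set Σw·x/Σw = 759: (22546 + 855w) = 759·(34 + w).
So w = (759·34 − 22546)/(855 − 759) = 3260/96 ≈ 33.96.

w ≈ 34.0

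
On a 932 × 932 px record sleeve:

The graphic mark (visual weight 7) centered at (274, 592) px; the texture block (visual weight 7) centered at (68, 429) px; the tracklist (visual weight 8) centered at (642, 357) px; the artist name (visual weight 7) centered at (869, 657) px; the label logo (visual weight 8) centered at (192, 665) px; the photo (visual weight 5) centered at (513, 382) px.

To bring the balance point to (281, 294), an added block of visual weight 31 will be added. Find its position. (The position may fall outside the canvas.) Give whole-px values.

(90, -12)

After adding the added block, total weight = 7 + 7 + 8 + 7 + 8 + 5 + 31 = 73.
x: need Σw·x = 73·281 = 20513. Existing = 7·274 + 7·68 + 8·642 + 7·869 + 8·192 + 5·513 = 17714. Remainder 2799 / 31 ≈ 90.29.
y: need Σw·y = 73·294 = 21462. Existing = 7·592 + 7·429 + 8·357 + 7·657 + 8·665 + 5·382 = 21832. Remainder -370 / 31 ≈ -11.94.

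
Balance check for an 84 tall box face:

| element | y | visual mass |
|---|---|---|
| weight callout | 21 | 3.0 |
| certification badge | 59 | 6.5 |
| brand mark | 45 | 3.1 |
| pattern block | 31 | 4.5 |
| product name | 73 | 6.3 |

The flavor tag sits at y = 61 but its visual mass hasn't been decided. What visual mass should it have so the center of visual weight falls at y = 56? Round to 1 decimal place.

Fixed elements: Σw = 3.0 + 6.5 + 3.1 + 4.5 + 6.3 = 23.4, Σw·y = 3.0·21 + 6.5·59 + 3.1·45 + 4.5·31 + 6.3·73 = 1185.4.
For the centroid to hit 56: (1185.4 + w·61) / (23.4 + w) = 56.
Solving: w = (56·23.4 − 1185.4) / (61 − 56) = 125.0 / 5 ≈ 25.00.

w ≈ 25.0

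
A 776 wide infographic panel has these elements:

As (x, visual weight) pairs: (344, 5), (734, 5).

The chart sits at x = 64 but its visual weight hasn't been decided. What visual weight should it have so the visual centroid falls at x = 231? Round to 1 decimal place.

Existing Σw = 10 (5 + 5); existing moment 5·344 + 5·734 = 5390.
For the centroid to hit 231: (5390 + w·64) / (10 + w) = 231.
Solving: w = (231·10 − 5390) / (64 − 231) = -3080 / -167 ≈ 18.44.

w ≈ 18.4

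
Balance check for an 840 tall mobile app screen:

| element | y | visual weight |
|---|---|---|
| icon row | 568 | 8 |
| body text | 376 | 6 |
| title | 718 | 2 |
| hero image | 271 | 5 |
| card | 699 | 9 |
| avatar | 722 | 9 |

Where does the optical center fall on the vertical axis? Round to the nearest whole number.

y ≈ 574

Σw = 8 + 6 + 2 + 5 + 9 + 9 = 39.
Σw·y = 22380; ȳ = 22380/39 ≈ 573.85.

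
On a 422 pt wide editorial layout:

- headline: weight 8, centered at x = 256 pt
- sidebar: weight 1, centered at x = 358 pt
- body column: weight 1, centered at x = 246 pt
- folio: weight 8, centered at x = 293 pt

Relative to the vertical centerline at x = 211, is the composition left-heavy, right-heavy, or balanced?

Σw = 8 + 1 + 1 + 8 = 18.
x-moment: 8·256 + 1·358 + 1·246 + 8·293 = 4996; centroid 4996/18 ≈ 277.56.
277.6 vs midline 211 → right-heavy.

right-heavy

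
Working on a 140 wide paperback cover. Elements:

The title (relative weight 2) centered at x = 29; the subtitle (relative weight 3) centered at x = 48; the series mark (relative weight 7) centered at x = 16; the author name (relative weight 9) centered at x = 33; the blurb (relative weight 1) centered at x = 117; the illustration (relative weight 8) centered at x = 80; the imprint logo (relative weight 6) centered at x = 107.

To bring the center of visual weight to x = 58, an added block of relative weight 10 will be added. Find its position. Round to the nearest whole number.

With the added block, Σw becomes 2 + 3 + 7 + 9 + 1 + 8 + 6 + 10 = 46.
Along x: (2010 + 10·x) / 46 = 58 (existing moment 2·29 + 3·48 + 7·16 + 9·33 + 1·117 + 8·80 + 6·107 = 2010) ⇒ x = (2668 − 2010) / 10 ≈ 65.80.

x ≈ 66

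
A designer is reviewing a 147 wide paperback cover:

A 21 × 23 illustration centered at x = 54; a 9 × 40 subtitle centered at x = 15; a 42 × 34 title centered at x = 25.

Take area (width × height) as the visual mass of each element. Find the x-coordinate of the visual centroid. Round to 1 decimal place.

Taking area as weight: illustration 21·23 = 483, subtitle 9·40 = 360, title 42·34 = 1428. Sum 2271.
Σw·x = 483·54 + 360·15 + 1428·25 = 67182, so x̄ = 67182/2271 ≈ 29.58.

x ≈ 29.6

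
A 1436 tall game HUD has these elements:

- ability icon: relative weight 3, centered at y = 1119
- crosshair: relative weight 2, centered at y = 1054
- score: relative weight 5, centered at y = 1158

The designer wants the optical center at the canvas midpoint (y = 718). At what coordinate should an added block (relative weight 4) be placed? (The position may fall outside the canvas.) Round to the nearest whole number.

y ≈ -301

New total weight: (3 + 2 + 5) + 4 = 14.
y: target moment 14×718 = 10052; current 3·1119 + 2·1054 + 5·1158 = 11255; the added block supplies -1203, so y = -1203/4 ≈ -300.75.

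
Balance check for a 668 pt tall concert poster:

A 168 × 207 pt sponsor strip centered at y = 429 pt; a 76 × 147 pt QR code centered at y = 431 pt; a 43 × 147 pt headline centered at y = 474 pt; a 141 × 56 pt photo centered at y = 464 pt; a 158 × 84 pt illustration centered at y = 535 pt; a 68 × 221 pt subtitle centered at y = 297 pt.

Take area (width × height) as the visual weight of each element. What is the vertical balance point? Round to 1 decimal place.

y ≈ 429.1

Areas → weights: sponsor strip 168·207 = 34776, QR code 76·147 = 11172, headline 43·147 = 6321, photo 141·56 = 7896, illustration 158·84 = 13272, subtitle 68·221 = 15028; Σw = 88465.
Σw·y = 34776·429 + 11172·431 + 6321·474 + 7896·464 + 13272·535 + 15028·297 = 37957770, so ȳ = 37957770/88465 ≈ 429.07.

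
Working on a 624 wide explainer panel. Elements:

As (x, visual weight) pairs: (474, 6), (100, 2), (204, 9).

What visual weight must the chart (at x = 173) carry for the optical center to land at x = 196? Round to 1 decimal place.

Existing Σw = 17 (6 + 2 + 9); existing moment 6·474 + 2·100 + 9·204 = 4880.
Set Σw·x/Σw = 196: (4880 + 173w) = 196·(17 + w).
So w = (196·17 − 4880)/(173 − 196) = -1548/-23 ≈ 67.30.

w ≈ 67.3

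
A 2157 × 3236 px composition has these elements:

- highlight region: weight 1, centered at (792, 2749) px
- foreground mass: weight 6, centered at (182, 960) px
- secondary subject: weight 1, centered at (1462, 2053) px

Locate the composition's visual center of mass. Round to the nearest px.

Weights sum to 1 + 6 + 1 = 8.
x: (1·792 + 6·182 + 1·1462) / 8 = 3346 / 8 ≈ 418.25
y: (1·2749 + 6·960 + 1·2053) / 8 = 10562 / 8 ≈ 1320.25

(418, 1320)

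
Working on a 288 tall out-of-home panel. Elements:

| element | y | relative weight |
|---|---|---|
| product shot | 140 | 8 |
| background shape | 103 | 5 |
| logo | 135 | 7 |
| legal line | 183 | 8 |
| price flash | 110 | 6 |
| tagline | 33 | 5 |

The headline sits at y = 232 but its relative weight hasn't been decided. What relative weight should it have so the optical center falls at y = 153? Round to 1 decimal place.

w ≈ 13.9

Existing Σw = 39 (8 + 5 + 7 + 8 + 6 + 5); existing moment 8·140 + 5·103 + 7·135 + 8·183 + 6·110 + 5·33 = 4869.
For the centroid to hit 153: (4869 + w·232) / (39 + w) = 153.
So w = (153·39 − 4869)/(232 − 153) = 1098/79 ≈ 13.90.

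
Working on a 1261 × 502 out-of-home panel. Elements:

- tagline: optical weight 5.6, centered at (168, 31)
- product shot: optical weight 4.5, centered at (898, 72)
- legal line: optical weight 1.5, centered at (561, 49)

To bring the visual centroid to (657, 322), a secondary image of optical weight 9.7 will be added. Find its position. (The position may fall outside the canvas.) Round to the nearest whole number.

With the secondary image, Σw becomes 5.6 + 4.5 + 1.5 + 9.7 = 21.3.
x: need Σw·x = 21.3·657 = 13994.1. Existing = 5.6·168 + 4.5·898 + 1.5·561 = 5823.3. Remainder 8170.8 / 9.7 ≈ 842.35.
y: need Σw·y = 21.3·322 = 6858.6. Existing = 5.6·31 + 4.5·72 + 1.5·49 = 571.1. Remainder 6287.5 / 9.7 ≈ 648.20.

(842, 648)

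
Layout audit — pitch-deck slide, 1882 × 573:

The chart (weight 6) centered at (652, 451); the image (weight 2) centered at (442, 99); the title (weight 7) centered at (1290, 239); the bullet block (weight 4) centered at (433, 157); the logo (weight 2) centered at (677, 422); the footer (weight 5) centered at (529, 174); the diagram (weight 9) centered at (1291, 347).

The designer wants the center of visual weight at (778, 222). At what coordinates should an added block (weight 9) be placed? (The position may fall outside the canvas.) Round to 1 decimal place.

(339.6, -30.4)

New total weight: (6 + 2 + 7 + 4 + 2 + 5 + 9) + 9 = 44.
x: target moment 44×778 = 34232; current 6·652 + 2·442 + 7·1290 + 4·433 + 2·677 + 5·529 + 9·1291 = 31176; the added block supplies 3056, so x = 3056/9 ≈ 339.56.
y: target moment 44×222 = 9768; current 6·451 + 2·99 + 7·239 + 4·157 + 2·422 + 5·174 + 9·347 = 10042; the added block supplies -274, so y = -274/9 ≈ -30.44.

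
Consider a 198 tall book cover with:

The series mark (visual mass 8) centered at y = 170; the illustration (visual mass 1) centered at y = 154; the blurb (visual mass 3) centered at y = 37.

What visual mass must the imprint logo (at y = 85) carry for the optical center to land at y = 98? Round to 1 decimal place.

w ≈ 34.5

Fixed elements: Σw = 8 + 1 + 3 = 12, Σw·y = 8·170 + 1·154 + 3·37 = 1625.
For the centroid to hit 98: (1625 + w·85) / (12 + w) = 98.
Solving: w = (98·12 − 1625) / (85 − 98) = -449 / -13 ≈ 34.54.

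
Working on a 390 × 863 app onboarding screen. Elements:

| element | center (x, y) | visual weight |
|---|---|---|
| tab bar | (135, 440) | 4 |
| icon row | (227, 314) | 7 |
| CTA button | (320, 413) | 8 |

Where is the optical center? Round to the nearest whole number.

Σw = 4 + 7 + 8 = 19.
x-moment: 4·135 + 7·227 + 8·320 = 4689; centroid 4689/19 ≈ 246.79.
y-moment: 4·440 + 7·314 + 8·413 = 7262; centroid 7262/19 ≈ 382.21.

(247, 382)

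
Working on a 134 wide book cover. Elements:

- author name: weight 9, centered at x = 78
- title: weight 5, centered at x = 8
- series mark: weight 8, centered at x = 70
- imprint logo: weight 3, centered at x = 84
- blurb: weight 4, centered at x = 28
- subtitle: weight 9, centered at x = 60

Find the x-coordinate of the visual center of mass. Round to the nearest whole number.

x ≈ 58

Σw = 9 + 5 + 8 + 3 + 4 + 9 = 38.
x: moment 2206 / weight 38 ≈ 58.05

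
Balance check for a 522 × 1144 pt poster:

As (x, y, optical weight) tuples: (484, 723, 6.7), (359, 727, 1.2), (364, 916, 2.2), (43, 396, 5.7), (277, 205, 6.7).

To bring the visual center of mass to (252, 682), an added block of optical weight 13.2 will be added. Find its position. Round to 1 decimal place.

(183.4, 983.7)

New total weight: (6.7 + 1.2 + 2.2 + 5.7 + 6.7) + 13.2 = 35.7.
x: need Σw·x = 35.7·252 = 8996.4. Existing = 6.7·484 + 1.2·359 + 2.2·364 + 5.7·43 + 6.7·277 = 6575.4. Remainder 2421.0 / 13.2 ≈ 183.41.
y: need Σw·y = 35.7·682 = 24347.4. Existing = 6.7·723 + 1.2·727 + 2.2·916 + 5.7·396 + 6.7·205 = 11362.4. Remainder 12985.0 / 13.2 ≈ 983.71.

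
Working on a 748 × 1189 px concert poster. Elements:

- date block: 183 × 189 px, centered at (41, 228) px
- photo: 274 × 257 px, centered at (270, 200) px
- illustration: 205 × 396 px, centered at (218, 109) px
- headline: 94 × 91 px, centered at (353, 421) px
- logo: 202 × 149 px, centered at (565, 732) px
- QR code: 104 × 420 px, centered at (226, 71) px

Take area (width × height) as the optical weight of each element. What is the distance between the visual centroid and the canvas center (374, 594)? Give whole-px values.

≈ 391 px

Areas: date block 183·189 = 34587, photo 274·257 = 70418, illustration 205·396 = 81180, headline 94·91 = 8554, logo 202·149 = 30098, QR code 104·420 = 43680. Total weight = 268517.
Σw·x = 68024779; x̄ = 68024779/268517 ≈ 253.34.
y: moment 59552306 / weight 268517 ≈ 221.78
From (374, 594): dx = -120.66, dy = -372.22, so the distance is √(dx²+dy²) ≈ 391.29.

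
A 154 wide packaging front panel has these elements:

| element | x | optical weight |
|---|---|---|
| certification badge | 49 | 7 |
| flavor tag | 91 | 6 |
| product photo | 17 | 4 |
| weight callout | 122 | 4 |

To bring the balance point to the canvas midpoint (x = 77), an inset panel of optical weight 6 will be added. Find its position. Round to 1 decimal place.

x ≈ 105.7

With the inset panel, Σw becomes 7 + 6 + 4 + 4 + 6 = 27.
x: need Σw·x = 27·77 = 2079. Existing = 7·49 + 6·91 + 4·17 + 4·122 = 1445. Remainder 634 / 6 ≈ 105.67.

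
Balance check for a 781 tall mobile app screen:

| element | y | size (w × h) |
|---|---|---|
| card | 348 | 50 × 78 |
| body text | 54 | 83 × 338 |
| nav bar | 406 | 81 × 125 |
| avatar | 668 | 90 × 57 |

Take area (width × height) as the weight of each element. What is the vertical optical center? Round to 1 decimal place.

y ≈ 220.5

Areas: card 50·78 = 3900, body text 83·338 = 28054, nav bar 81·125 = 10125, avatar 90·57 = 5130. Total weight = 47209.
y-moment: 3900·348 + 28054·54 + 10125·406 + 5130·668 = 10409706; centroid 10409706/47209 ≈ 220.50.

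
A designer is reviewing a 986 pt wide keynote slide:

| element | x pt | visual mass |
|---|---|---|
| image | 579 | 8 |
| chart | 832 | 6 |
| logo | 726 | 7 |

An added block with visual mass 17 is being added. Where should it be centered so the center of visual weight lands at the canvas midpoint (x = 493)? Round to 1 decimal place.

x ≈ 236.9

After adding the added block, total weight = 8 + 6 + 7 + 17 = 38.
Along x: (14706 + 17·x) / 38 = 493 (existing moment 8·579 + 6·832 + 7·726 = 14706) ⇒ x = (18734 − 14706) / 17 ≈ 236.94.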